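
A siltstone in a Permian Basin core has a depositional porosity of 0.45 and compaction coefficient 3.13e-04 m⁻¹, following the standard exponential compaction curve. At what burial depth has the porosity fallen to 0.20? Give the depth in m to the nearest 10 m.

Working in km (1 km = 1000 m; β in km⁻¹ = β in m⁻¹ × 1000):
Invert Athy's law: z = ln(φ₀/φ) / β
z = ln(0.45/0.2) / 0.313 = ln(2.25) / 0.313 = 0.8109 / 0.313 = 2.591 km

2590 m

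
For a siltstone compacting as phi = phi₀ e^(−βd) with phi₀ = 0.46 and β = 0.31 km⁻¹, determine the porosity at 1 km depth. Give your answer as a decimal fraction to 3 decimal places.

0.337

phi = phi₀·exp(−β·d) = 0.46 × exp(−0.31 × 1) = 0.46 × exp(−0.31)
  = 0.46 × 0.7334 = 0.3374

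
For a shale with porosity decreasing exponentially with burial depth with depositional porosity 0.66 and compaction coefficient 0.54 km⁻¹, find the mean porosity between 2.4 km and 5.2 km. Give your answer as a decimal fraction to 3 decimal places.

⟨phi⟩ = (1/(d₂−d₁)) ∫ phi₀ e^(−βd) dd = phi₀·(e^(−β·d₁) − e^(−β·d₂)) / (β·(d₂−d₁))
e^(−0.54×2.4) = 0.2736; e^(−0.54×5.2) = 0.0603
⟨phi⟩ = 0.66 × (0.2736 − 0.0603) / (0.54 × 2.8) = 0.66 × 0.1411 = 0.0931

0.093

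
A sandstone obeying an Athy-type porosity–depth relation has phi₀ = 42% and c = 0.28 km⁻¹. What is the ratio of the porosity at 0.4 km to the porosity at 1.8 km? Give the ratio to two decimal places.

1.48

phi(d₁)/phi(d₂) = e^(−c·d₁)/e^(−c·d₂) = e^{c(d₂−d₁)}
= exp(0.28 × 1.4) = exp(0.392) = 1.4799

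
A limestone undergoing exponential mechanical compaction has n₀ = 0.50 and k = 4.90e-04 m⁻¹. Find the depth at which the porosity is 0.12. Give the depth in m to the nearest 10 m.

Working in km (1 km = 1000 m; k in km⁻¹ = k in m⁻¹ × 1000):
Invert Athy's law: d = ln(n₀/n) / k
d = ln(0.5/0.12) / 0.49 = ln(4.167) / 0.49 = 1.4271 / 0.49 = 2.912 km

2910 m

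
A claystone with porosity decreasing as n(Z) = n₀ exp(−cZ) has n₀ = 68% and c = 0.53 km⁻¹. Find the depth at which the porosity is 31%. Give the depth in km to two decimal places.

Invert Athy's law: Z = ln(n₀/n) / c
Z = ln(0.68/0.31) / 0.53 = ln(2.194) / 0.53 = 0.7855 / 0.53 = 1.482 km

1.48 km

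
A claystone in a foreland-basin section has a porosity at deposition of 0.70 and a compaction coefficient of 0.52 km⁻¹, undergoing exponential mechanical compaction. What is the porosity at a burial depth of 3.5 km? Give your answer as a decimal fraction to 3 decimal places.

0.113

phi = phi₀·exp(−k·d) = 0.7 × exp(−0.52 × 3.5) = 0.7 × exp(−1.82)
  = 0.7 × 0.1620 = 0.1134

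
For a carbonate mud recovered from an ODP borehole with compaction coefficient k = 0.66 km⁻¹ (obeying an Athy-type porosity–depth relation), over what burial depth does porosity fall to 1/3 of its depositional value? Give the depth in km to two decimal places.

1.66 km

φ/φ₀ = 1/3 ⇒ exp(−k·Z) = 1/3 ⇒ Z = ln(3) / k
Z = 1.0986 / 0.66 = 1.665 km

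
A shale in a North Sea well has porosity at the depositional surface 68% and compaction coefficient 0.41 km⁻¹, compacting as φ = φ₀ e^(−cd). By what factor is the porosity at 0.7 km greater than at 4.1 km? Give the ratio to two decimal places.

φ(d₁)/φ(d₂) = e^(−c·d₁)/e^(−c·d₂) = e^{c(d₂−d₁)}
= exp(0.41 × 3.4) = exp(1.394) = 4.0309

4.03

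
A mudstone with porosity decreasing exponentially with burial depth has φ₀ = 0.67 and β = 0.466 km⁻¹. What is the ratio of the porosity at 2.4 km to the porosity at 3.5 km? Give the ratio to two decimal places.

1.67

φ(z₁)/φ(z₂) = e^(−β·z₁)/e^(−β·z₂) = e^{β(z₂−z₁)}
= exp(0.466 × 1.1) = exp(0.5126) = 1.6696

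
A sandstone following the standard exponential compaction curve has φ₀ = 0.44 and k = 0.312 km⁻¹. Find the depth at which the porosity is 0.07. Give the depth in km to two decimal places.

Invert Athy's law: d = ln(φ₀/φ) / k
d = ln(0.44/0.07) / 0.312 = ln(6.286) / 0.312 = 1.8383 / 0.312 = 5.892 km

5.89 km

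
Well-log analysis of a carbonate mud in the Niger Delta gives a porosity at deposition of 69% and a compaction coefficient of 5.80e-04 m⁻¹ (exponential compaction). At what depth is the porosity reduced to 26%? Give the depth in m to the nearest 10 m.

1680 m

Working in km (1 km = 1000 m; c in km⁻¹ = c in m⁻¹ × 1000):
Invert Athy's law: Z = ln(n₀/n) / c
Z = ln(0.69/0.26) / 0.58 = ln(2.654) / 0.58 = 0.9760 / 0.58 = 1.683 km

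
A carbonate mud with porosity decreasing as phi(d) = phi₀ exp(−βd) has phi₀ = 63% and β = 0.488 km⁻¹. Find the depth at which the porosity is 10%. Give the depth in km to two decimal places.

3.77 km

Invert Athy's law: d = ln(phi₀/phi) / β
d = ln(0.63/0.1) / 0.488 = ln(6.3) / 0.488 = 1.8405 / 0.488 = 3.772 km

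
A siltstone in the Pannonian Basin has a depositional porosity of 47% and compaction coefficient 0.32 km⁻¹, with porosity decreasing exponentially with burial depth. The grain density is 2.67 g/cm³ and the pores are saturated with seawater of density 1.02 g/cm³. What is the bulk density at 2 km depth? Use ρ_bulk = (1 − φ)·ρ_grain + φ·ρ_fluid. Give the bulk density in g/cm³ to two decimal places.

2.26 g/cm³

Porosity at depth: n = 0.47·exp(−0.32×2) = 0.47×0.5273 = 0.2478
Bulk density: ρ_b = (1−n)ρ_g + n·ρ_f = 0.7522×2.67 + 0.2478×1.02
       = 2.008 + 0.253 = 2.261 g/cm³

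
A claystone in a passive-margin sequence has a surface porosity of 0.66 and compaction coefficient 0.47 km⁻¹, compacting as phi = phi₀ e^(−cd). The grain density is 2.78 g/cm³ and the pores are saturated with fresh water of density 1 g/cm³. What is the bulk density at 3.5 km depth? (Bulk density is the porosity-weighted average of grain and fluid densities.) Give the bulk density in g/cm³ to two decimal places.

Porosity at depth: phi = 0.66·exp(−0.47×3.5) = 0.66×0.1930 = 0.1274
Bulk density: ρ_b = (1−phi)ρ_g + phi·ρ_f = 0.8726×2.78 + 0.1274×1
       = 2.426 + 0.127 = 2.553 g/cm³

2.55 g/cm³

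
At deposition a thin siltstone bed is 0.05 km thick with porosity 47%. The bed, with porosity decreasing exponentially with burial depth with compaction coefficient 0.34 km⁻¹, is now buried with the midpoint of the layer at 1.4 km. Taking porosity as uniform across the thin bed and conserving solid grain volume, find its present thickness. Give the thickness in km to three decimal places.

Porosity at 1.4 km: n = 0.47·exp(−0.34×1.4) = 0.2920
Solid-volume conservation: h(1−n) = h₀(1−n₀) ⇒ h = h₀·(1−n₀)/(1−n)
h = 0.05 × (1 − 0.47)/(1 − 0.2920) = 0.05 × 0.7486 = 0.0374 km

0.037 km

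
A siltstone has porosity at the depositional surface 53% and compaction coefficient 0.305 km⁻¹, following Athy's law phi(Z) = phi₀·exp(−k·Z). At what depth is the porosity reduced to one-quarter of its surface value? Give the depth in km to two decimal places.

phi/phi₀ = 1/4 ⇒ exp(−k·Z) = 1/4 ⇒ Z = ln(4) / k
Z = 1.3863 / 0.305 = 4.545 km

4.55 km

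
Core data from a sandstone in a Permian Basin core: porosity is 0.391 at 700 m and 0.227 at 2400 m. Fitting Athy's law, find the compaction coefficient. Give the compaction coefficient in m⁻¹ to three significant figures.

Working in km (1 km = 1000 m; β in km⁻¹ = β in m⁻¹ × 1000):
Athy: φ(d) = φ₀ e^(−βd) ⇒ φ₁/φ₂ = e^{β(d₂−d₁)} ⇒ β = ln(φ₁/φ₂)/(d₂−d₁)
β = ln(0.391/0.227) / (2.4 − 0.7) = ln(1.722) / 1.7 = 0.5438 / 1.7 = 0.3199 km⁻¹

0.000320 m⁻¹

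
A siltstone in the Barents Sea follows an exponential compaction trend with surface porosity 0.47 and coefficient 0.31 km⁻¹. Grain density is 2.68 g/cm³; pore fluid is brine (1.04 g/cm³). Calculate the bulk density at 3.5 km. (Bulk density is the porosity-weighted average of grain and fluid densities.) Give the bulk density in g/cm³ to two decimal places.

2.42 g/cm³

Porosity at depth: phi = 0.47·exp(−0.31×3.5) = 0.47×0.3379 = 0.1588
Bulk density: ρ_b = (1−phi)ρ_g + phi·ρ_f = 0.8412×2.68 + 0.1588×1.04
       = 2.254 + 0.165 = 2.420 g/cm³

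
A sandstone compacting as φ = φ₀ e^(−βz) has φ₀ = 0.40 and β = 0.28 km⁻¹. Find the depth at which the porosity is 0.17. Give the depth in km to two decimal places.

3.06 km

Invert Athy's law: z = ln(φ₀/φ) / β
z = ln(0.4/0.17) / 0.28 = ln(2.353) / 0.28 = 0.8557 / 0.28 = 3.056 km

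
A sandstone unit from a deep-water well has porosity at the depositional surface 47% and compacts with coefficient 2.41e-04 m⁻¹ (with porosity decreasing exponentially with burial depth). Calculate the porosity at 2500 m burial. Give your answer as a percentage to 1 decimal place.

Working in km (1 km = 1000 m; c in km⁻¹ = c in m⁻¹ × 1000):
n = n₀·exp(−c·z) = 0.47 × exp(−0.241 × 2.5) = 0.47 × exp(−0.6025)
  = 0.47 × 0.5474 = 0.2573

25.7%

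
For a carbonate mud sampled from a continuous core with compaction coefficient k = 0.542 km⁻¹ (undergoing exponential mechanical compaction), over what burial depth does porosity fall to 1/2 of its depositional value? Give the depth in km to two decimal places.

1.28 km

n/n₀ = 1/2 ⇒ exp(−k·d) = 1/2 ⇒ d = ln(2) / k
d = 0.6931 / 0.542 = 1.279 km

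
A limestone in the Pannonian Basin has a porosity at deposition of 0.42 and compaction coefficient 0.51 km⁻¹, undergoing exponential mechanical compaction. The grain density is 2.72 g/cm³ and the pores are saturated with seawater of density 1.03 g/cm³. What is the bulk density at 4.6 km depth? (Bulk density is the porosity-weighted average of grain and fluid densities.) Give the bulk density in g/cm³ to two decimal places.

2.65 g/cm³

Porosity at depth: phi = 0.42·exp(−0.51×4.6) = 0.42×0.0958 = 0.0402
Bulk density: ρ_b = (1−phi)ρ_g + phi·ρ_f = 0.9598×2.72 + 0.0402×1.03
       = 2.611 + 0.041 = 2.652 g/cm³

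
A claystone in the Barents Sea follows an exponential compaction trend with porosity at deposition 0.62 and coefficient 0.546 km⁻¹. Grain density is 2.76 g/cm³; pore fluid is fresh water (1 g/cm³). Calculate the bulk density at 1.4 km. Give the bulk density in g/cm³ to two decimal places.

Porosity at depth: phi = 0.62·exp(−0.546×1.4) = 0.62×0.4656 = 0.2887
Bulk density: ρ_b = (1−phi)ρ_g + phi·ρ_f = 0.7113×2.76 + 0.2887×1
       = 1.963 + 0.289 = 2.252 g/cm³

2.25 g/cm³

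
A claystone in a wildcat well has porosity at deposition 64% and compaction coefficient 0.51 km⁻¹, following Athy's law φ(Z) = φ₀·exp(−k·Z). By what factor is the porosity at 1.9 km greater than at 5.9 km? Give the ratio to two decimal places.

7.69

φ(Z₁)/φ(Z₂) = e^(−k·Z₁)/e^(−k·Z₂) = e^{k(Z₂−Z₁)}
= exp(0.51 × 4) = exp(2.04) = 7.6906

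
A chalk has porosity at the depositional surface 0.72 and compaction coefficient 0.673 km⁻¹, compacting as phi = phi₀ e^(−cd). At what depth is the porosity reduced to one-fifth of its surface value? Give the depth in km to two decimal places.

2.39 km

phi/phi₀ = 1/5 ⇒ exp(−c·d) = 1/5 ⇒ d = ln(5) / c
d = 1.6094 / 0.673 = 2.391 km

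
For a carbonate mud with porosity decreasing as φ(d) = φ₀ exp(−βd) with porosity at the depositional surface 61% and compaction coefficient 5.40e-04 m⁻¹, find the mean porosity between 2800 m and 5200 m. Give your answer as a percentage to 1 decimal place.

Working in km (1 km = 1000 m; β in km⁻¹ = β in m⁻¹ × 1000):
⟨φ⟩ = (1/(d₂−d₁)) ∫ φ₀ e^(−βd) dd = φ₀·(e^(−β·d₁) − e^(−β·d₂)) / (β·(d₂−d₁))
e^(−0.54×2.8) = 0.2205; e^(−0.54×5.2) = 0.0603
⟨φ⟩ = 0.61 × (0.2205 − 0.0603) / (0.54 × 2.4) = 0.61 × 0.1236 = 0.0754

7.5%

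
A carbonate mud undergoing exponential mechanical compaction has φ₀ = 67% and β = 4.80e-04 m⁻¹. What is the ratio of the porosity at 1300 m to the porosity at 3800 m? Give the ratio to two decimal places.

Working in km (1 km = 1000 m; β in km⁻¹ = β in m⁻¹ × 1000):
φ(Z₁)/φ(Z₂) = e^(−β·Z₁)/e^(−β·Z₂) = e^{β(Z₂−Z₁)}
= exp(0.48 × 2.5) = exp(1.2) = 3.3201

3.32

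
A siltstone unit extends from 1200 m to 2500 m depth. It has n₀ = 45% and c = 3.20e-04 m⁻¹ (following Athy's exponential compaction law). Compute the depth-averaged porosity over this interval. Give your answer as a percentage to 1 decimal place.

Working in km (1 km = 1000 m; c in km⁻¹ = c in m⁻¹ × 1000):
⟨n⟩ = (1/(Z₂−Z₁)) ∫ n₀ e^(−cZ) dZ = n₀·(e^(−c·Z₁) − e^(−c·Z₂)) / (c·(Z₂−Z₁))
e^(−0.32×1.2) = 0.6811; e^(−0.32×2.5) = 0.4493
⟨n⟩ = 0.45 × (0.6811 − 0.4493) / (0.32 × 1.3) = 0.45 × 0.5572 = 0.2507

25.1%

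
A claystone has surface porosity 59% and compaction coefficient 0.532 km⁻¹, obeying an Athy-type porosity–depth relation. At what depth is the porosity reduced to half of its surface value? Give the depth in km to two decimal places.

1.30 km

phi/phi₀ = 1/2 ⇒ exp(−c·z) = 1/2 ⇒ z = ln(2) / c
z = 0.6931 / 0.532 = 1.303 km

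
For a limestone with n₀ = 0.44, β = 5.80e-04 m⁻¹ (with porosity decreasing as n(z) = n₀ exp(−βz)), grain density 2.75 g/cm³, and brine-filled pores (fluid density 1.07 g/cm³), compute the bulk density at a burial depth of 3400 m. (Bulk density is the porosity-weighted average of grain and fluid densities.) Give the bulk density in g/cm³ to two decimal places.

Working in km (1 km = 1000 m; β in km⁻¹ = β in m⁻¹ × 1000):
Porosity at depth: n = 0.44·exp(−0.58×3.4) = 0.44×0.1392 = 0.0612
Bulk density: ρ_b = (1−n)ρ_g + n·ρ_f = 0.9388×2.75 + 0.0612×1.07
       = 2.582 + 0.066 = 2.647 g/cm³

2.65 g/cm³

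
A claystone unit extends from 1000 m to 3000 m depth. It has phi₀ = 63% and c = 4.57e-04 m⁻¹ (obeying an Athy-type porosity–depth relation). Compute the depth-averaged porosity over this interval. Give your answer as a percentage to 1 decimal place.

Working in km (1 km = 1000 m; c in km⁻¹ = c in m⁻¹ × 1000):
⟨phi⟩ = (1/(Z₂−Z₁)) ∫ phi₀ e^(−cZ) dZ = phi₀·(e^(−c·Z₁) − e^(−c·Z₂)) / (c·(Z₂−Z₁))
e^(−0.457×1) = 0.6332; e^(−0.457×3) = 0.2539
⟨phi⟩ = 0.63 × (0.6332 − 0.2539) / (0.457 × 2) = 0.63 × 0.4150 = 0.2615

26.1%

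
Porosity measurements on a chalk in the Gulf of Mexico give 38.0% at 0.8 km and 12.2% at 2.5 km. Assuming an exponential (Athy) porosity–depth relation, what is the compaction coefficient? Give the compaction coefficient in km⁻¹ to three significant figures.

0.668 km⁻¹

Athy: φ(Z) = φ₀ e^(−cZ) ⇒ φ₁/φ₂ = e^{c(Z₂−Z₁)} ⇒ c = ln(φ₁/φ₂)/(Z₂−Z₁)
c = ln(0.38/0.122) / (2.5 − 0.8) = ln(3.115) / 1.7 = 1.1362 / 1.7 = 0.6683 km⁻¹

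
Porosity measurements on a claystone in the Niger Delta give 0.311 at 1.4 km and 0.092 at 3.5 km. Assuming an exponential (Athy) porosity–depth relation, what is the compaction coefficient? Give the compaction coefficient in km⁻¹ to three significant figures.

Athy: phi(z) = phi₀ e^(−kz) ⇒ phi₁/phi₂ = e^{k(z₂−z₁)} ⇒ k = ln(phi₁/phi₂)/(z₂−z₁)
k = ln(0.311/0.092) / (3.5 − 1.4) = ln(3.38) / 2.1 = 1.2180 / 2.1 = 0.58 km⁻¹

0.580 km⁻¹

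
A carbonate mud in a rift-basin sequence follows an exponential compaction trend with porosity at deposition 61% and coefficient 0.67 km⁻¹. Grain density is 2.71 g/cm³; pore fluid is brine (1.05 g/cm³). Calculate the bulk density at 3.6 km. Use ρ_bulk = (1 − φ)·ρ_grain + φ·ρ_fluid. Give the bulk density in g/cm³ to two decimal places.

2.62 g/cm³

Porosity at depth: n = 0.61·exp(−0.67×3.6) = 0.61×0.0896 = 0.0547
Bulk density: ρ_b = (1−n)ρ_g + n·ρ_f = 0.9453×2.71 + 0.0547×1.05
       = 2.562 + 0.057 = 2.619 g/cm³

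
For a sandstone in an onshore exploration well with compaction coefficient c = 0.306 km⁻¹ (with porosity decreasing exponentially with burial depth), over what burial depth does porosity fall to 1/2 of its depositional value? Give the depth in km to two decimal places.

n/n₀ = 1/2 ⇒ exp(−c·z) = 1/2 ⇒ z = ln(2) / c
z = 0.6931 / 0.306 = 2.265 km

2.27 km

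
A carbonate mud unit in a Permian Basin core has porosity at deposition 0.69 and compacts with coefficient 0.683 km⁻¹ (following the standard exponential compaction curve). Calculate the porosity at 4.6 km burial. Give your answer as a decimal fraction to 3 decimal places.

phi = phi₀·exp(−β·z) = 0.69 × exp(−0.683 × 4.6) = 0.69 × exp(−3.142)
  = 0.69 × 0.0432 = 0.0298

0.030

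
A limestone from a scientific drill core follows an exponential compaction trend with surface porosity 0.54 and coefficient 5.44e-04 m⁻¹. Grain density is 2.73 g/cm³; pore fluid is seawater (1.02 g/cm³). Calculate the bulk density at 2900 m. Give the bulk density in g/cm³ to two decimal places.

2.54 g/cm³

Working in km (1 km = 1000 m; c in km⁻¹ = c in m⁻¹ × 1000):
Porosity at depth: φ = 0.54·exp(−0.544×2.9) = 0.54×0.2065 = 0.1115
Bulk density: ρ_b = (1−φ)ρ_g + φ·ρ_f = 0.8885×2.73 + 0.1115×1.02
       = 2.426 + 0.114 = 2.539 g/cm³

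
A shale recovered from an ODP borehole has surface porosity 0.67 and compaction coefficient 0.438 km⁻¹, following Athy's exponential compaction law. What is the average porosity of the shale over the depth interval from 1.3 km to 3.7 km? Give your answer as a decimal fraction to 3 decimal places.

⟨phi⟩ = (1/(Z₂−Z₁)) ∫ phi₀ e^(−kZ) dZ = phi₀·(e^(−k·Z₁) − e^(−k·Z₂)) / (k·(Z₂−Z₁))
e^(−0.438×1.3) = 0.5659; e^(−0.438×3.7) = 0.1978
⟨phi⟩ = 0.67 × (0.5659 − 0.1978) / (0.438 × 2.4) = 0.67 × 0.3502 = 0.2346

0.235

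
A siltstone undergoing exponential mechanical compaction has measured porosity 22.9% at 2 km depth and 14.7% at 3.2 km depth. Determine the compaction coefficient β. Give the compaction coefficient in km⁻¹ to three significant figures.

Athy: n(Z) = n₀ e^(−βZ) ⇒ n₁/n₂ = e^{β(Z₂−Z₁)} ⇒ β = ln(n₁/n₂)/(Z₂−Z₁)
β = ln(0.229/0.147) / (3.2 − 2) = ln(1.558) / 1.2 = 0.4433 / 1.2 = 0.3694 km⁻¹

0.369 km⁻¹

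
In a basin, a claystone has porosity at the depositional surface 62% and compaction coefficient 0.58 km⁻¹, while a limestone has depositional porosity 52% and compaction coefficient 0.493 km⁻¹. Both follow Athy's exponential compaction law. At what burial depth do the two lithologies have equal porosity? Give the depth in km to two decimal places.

Set n₀ₐ e^(−kₐZ) = n₀ᵦ e^(−kᵦZ) ⇒ ln(n₀ₐ/n₀ᵦ) = (kₐ − kᵦ)·Z
Z = ln(0.62/0.52) / (0.58 − 0.493) = 0.1759 / 0.087 = 2.022 km

2.02 km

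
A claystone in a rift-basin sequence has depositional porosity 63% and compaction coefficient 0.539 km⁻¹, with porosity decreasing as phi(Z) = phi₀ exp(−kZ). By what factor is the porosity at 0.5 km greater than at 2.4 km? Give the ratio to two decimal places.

2.78

phi(Z₁)/phi(Z₂) = e^(−k·Z₁)/e^(−k·Z₂) = e^{k(Z₂−Z₁)}
= exp(0.539 × 1.9) = exp(1.024) = 2.7846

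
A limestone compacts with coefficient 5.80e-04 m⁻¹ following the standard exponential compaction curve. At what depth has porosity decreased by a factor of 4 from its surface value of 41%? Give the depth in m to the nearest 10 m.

Working in km (1 km = 1000 m; β in km⁻¹ = β in m⁻¹ × 1000):
φ/φ₀ = 1/4 ⇒ exp(−β·z) = 1/4 ⇒ z = ln(4) / β
z = 1.3863 / 0.58 = 2.390 km

2390 m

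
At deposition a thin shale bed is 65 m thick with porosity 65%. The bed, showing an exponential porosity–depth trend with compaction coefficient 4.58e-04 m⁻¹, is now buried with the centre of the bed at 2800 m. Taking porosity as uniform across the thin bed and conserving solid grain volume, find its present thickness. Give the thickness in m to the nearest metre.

Working in km (1 km = 1000 m; k in km⁻¹ = k in m⁻¹ × 1000):
Porosity at 2.8 km: φ = 0.65·exp(−0.458×2.8) = 0.1803
Solid-volume conservation: h(1−φ) = h₀(1−φ₀) ⇒ h = h₀·(1−φ₀)/(1−φ)
h = 0.065 × (1 − 0.65)/(1 − 0.1803) = 0.065 × 0.4270 = 0.0278 km

28 m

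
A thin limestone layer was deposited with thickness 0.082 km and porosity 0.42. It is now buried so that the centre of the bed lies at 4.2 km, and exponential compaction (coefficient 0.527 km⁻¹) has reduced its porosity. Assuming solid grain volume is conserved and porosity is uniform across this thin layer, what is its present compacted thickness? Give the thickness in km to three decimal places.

Porosity at 4.2 km: phi = 0.42·exp(−0.527×4.2) = 0.0459
Solid-volume conservation: h(1−phi) = h₀(1−phi₀) ⇒ h = h₀·(1−phi₀)/(1−phi)
h = 0.082 × (1 − 0.42)/(1 − 0.0459) = 0.082 × 0.6079 = 0.0498 km

0.050 km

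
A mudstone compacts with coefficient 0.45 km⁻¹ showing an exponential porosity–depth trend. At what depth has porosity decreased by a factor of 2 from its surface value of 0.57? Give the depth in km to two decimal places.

phi/phi₀ = 1/2 ⇒ exp(−β·d) = 1/2 ⇒ d = ln(2) / β
d = 0.6931 / 0.45 = 1.540 km

1.54 km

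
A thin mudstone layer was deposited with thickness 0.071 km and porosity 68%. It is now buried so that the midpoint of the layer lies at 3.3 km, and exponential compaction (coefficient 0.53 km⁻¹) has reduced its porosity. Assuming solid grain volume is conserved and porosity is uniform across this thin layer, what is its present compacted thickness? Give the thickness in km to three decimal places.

Porosity at 3.3 km: n = 0.68·exp(−0.53×3.3) = 0.1183
Solid-volume conservation: h(1−n) = h₀(1−n₀) ⇒ h = h₀·(1−n₀)/(1−n)
h = 0.071 × (1 − 0.68)/(1 − 0.1183) = 0.071 × 0.3629 = 0.0258 km

0.026 km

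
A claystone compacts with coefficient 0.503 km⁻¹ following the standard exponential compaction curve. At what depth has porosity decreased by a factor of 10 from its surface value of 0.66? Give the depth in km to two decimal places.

4.58 km

φ/φ₀ = 1/10 ⇒ exp(−k·d) = 1/10 ⇒ d = ln(10) / k
d = 2.3026 / 0.503 = 4.578 km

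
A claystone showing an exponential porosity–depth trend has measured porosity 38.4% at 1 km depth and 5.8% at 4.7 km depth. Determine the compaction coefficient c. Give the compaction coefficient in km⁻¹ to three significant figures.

Athy: phi(d) = phi₀ e^(−cd) ⇒ phi₁/phi₂ = e^{c(d₂−d₁)} ⇒ c = ln(phi₁/phi₂)/(d₂−d₁)
c = ln(0.384/0.058) / (4.7 − 1) = ln(6.621) / 3.7 = 1.8902 / 3.7 = 0.5109 km⁻¹

0.511 km⁻¹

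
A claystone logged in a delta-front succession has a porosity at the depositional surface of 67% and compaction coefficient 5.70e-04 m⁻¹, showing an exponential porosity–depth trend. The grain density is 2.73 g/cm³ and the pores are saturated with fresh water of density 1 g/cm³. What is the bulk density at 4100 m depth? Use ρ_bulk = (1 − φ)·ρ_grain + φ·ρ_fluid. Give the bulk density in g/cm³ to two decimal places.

Working in km (1 km = 1000 m; β in km⁻¹ = β in m⁻¹ × 1000):
Porosity at depth: phi = 0.67·exp(−0.57×4.1) = 0.67×0.0966 = 0.0647
Bulk density: ρ_b = (1−phi)ρ_g + phi·ρ_f = 0.9353×2.73 + 0.0647×1
       = 2.553 + 0.065 = 2.618 g/cm³

2.62 g/cm³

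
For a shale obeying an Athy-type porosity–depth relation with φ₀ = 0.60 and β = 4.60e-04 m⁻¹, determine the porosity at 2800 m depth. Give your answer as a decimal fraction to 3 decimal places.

0.165

Working in km (1 km = 1000 m; β in km⁻¹ = β in m⁻¹ × 1000):
φ = φ₀·exp(−β·z) = 0.6 × exp(−0.46 × 2.8) = 0.6 × exp(−1.288)
  = 0.6 × 0.2758 = 0.1655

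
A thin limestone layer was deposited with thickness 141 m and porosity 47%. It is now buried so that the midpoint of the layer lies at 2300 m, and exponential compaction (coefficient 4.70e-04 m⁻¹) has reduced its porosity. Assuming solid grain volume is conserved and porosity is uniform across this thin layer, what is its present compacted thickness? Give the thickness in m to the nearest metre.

89 m

Working in km (1 km = 1000 m; β in km⁻¹ = β in m⁻¹ × 1000):
Porosity at 2.3 km: φ = 0.47·exp(−0.47×2.3) = 0.1595
Solid-volume conservation: h(1−φ) = h₀(1−φ₀) ⇒ h = h₀·(1−φ₀)/(1−φ)
h = 0.141 × (1 − 0.47)/(1 − 0.1595) = 0.141 × 0.6305 = 0.0889 km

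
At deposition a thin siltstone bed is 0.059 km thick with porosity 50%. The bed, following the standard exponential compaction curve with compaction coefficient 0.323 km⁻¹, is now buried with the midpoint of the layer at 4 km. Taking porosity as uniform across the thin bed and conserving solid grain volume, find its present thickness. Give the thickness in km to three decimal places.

Porosity at 4 km: phi = 0.5·exp(−0.323×4) = 0.1374
Solid-volume conservation: h(1−phi) = h₀(1−phi₀) ⇒ h = h₀·(1−phi₀)/(1−phi)
h = 0.059 × (1 − 0.5)/(1 − 0.1374) = 0.059 × 0.5796 = 0.0342 km

0.034 km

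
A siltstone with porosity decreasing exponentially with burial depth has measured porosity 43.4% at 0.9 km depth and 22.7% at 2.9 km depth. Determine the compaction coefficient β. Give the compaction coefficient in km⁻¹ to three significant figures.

Athy: n(Z) = n₀ e^(−βZ) ⇒ n₁/n₂ = e^{β(Z₂−Z₁)} ⇒ β = ln(n₁/n₂)/(Z₂−Z₁)
β = ln(0.434/0.227) / (2.9 − 0.9) = ln(1.912) / 2 = 0.6481 / 2 = 0.324 km⁻¹

0.324 km⁻¹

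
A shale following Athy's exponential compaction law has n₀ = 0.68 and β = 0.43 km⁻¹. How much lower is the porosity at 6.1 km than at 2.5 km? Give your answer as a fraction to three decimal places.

0.183

n(2.5) = 0.68·e^(−0.43×2.5) = 0.2321
n(6.1) = 0.68·e^(−0.43×6.1) = 0.0494
Δn = 0.2321 − 0.0494 = 0.1827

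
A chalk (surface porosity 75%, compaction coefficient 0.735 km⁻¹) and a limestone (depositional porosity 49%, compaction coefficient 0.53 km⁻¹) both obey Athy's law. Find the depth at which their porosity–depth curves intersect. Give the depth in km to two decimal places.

Set n₀ₐ e^(−βₐz) = n₀ᵦ e^(−βᵦz) ⇒ ln(n₀ₐ/n₀ᵦ) = (βₐ − βᵦ)·z
z = ln(0.75/0.49) / (0.735 − 0.53) = 0.4257 / 0.205 = 2.076 km

2.08 km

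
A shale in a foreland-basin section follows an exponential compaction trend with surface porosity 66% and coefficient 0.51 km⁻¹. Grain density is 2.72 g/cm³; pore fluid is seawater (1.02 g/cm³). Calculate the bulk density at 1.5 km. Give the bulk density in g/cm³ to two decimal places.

2.20 g/cm³

Porosity at depth: phi = 0.66·exp(−0.51×1.5) = 0.66×0.4653 = 0.3071
Bulk density: ρ_b = (1−phi)ρ_g + phi·ρ_f = 0.6929×2.72 + 0.3071×1.02
       = 1.885 + 0.313 = 2.198 g/cm³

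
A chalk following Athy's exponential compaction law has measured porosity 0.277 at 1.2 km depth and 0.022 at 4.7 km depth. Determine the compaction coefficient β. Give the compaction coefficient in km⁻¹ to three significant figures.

Athy: φ(d) = φ₀ e^(−βd) ⇒ φ₁/φ₂ = e^{β(d₂−d₁)} ⇒ β = ln(φ₁/φ₂)/(d₂−d₁)
β = ln(0.277/0.022) / (4.7 − 1.2) = ln(12.59) / 3.5 = 2.5330 / 3.5 = 0.7237 km⁻¹

0.724 km⁻¹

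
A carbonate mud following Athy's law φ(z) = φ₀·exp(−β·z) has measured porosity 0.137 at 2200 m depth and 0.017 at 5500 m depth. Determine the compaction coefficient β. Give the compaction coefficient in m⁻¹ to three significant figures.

Working in km (1 km = 1000 m; β in km⁻¹ = β in m⁻¹ × 1000):
Athy: φ(z) = φ₀ e^(−βz) ⇒ φ₁/φ₂ = e^{β(z₂−z₁)} ⇒ β = ln(φ₁/φ₂)/(z₂−z₁)
β = ln(0.137/0.017) / (5.5 − 2.2) = ln(8.059) / 3.3 = 2.0868 / 3.3 = 0.6324 km⁻¹

0.000632 m⁻¹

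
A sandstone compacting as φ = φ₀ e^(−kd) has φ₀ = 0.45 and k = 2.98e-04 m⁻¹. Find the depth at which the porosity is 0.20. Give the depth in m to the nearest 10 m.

Working in km (1 km = 1000 m; k in km⁻¹ = k in m⁻¹ × 1000):
Invert Athy's law: d = ln(φ₀/φ) / k
d = ln(0.45/0.2) / 0.298 = ln(2.25) / 0.298 = 0.8109 / 0.298 = 2.721 km

2720 m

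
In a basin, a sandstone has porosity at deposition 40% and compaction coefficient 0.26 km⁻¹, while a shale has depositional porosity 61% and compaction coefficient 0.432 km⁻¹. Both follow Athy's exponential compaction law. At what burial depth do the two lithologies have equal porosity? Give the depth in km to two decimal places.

2.45 km

Set phi₀ₐ e^(−cₐZ) = phi₀ᵦ e^(−cᵦZ) ⇒ ln(phi₀ₐ/phi₀ᵦ) = (cₐ − cᵦ)·Z
Z = ln(0.4/0.61) / (0.26 − 0.432) = -0.4220 / -0.172 = 2.453 km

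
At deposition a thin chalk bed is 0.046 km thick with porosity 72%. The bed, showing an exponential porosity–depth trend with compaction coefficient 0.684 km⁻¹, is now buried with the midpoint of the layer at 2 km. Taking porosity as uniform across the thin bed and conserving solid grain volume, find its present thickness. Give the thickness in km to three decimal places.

Porosity at 2 km: φ = 0.72·exp(−0.684×2) = 0.1833
Solid-volume conservation: h(1−φ) = h₀(1−φ₀) ⇒ h = h₀·(1−φ₀)/(1−φ)
h = 0.046 × (1 − 0.72)/(1 − 0.1833) = 0.046 × 0.3429 = 0.0158 km

0.016 km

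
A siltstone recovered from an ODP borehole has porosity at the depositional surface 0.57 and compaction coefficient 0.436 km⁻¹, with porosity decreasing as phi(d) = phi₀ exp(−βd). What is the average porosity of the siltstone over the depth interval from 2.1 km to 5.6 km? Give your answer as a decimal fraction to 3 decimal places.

0.117

⟨phi⟩ = (1/(d₂−d₁)) ∫ phi₀ e^(−βd) dd = phi₀·(e^(−β·d₁) − e^(−β·d₂)) / (β·(d₂−d₁))
e^(−0.436×2.1) = 0.4003; e^(−0.436×5.6) = 0.0870
⟨phi⟩ = 0.57 × (0.4003 − 0.0870) / (0.436 × 3.5) = 0.57 × 0.2053 = 0.1170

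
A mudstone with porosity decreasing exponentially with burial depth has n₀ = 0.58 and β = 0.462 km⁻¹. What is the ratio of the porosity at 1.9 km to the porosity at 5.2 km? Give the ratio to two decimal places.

n(d₁)/n(d₂) = e^(−β·d₁)/e^(−β·d₂) = e^{β(d₂−d₁)}
= exp(0.462 × 3.3) = exp(1.525) = 4.5933

4.59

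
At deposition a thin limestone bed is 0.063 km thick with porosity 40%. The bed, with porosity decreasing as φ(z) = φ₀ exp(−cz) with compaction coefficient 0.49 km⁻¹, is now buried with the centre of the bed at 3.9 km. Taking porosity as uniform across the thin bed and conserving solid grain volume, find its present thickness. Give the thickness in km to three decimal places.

Porosity at 3.9 km: φ = 0.4·exp(−0.49×3.9) = 0.0592
Solid-volume conservation: h(1−φ) = h₀(1−φ₀) ⇒ h = h₀·(1−φ₀)/(1−φ)
h = 0.063 × (1 − 0.4)/(1 − 0.0592) = 0.063 × 0.6377 = 0.0402 km

0.040 km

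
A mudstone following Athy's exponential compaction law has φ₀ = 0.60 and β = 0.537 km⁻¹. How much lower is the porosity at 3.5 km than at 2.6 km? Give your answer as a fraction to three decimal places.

0.057

φ(2.6) = 0.6·e^(−0.537×2.6) = 0.1485
φ(3.5) = 0.6·e^(−0.537×3.5) = 0.0916
Δφ = 0.1485 − 0.0916 = 0.0569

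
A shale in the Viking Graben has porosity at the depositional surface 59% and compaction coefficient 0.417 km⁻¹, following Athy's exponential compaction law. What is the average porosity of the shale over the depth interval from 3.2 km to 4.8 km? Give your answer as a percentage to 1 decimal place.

⟨phi⟩ = (1/(d₂−d₁)) ∫ phi₀ e^(−cd) dd = phi₀·(e^(−c·d₁) − e^(−c·d₂)) / (c·(d₂−d₁))
e^(−0.417×3.2) = 0.2633; e^(−0.417×4.8) = 0.1351
⟨phi⟩ = 0.59 × (0.2633 − 0.1351) / (0.417 × 1.6) = 0.59 × 0.1921 = 0.1134

11.3%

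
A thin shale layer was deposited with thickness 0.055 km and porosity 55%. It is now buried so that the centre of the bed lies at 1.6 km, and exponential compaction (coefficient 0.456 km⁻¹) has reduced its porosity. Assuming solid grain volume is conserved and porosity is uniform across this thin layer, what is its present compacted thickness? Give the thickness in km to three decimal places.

Porosity at 1.6 km: φ = 0.55·exp(−0.456×1.6) = 0.2652
Solid-volume conservation: h(1−φ) = h₀(1−φ₀) ⇒ h = h₀·(1−φ₀)/(1−φ)
h = 0.055 × (1 − 0.55)/(1 − 0.2652) = 0.055 × 0.6124 = 0.0337 km

0.034 km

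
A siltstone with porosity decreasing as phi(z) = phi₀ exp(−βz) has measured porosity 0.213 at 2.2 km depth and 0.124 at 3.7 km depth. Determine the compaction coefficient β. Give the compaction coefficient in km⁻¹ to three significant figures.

0.361 km⁻¹

Athy: phi(z) = phi₀ e^(−βz) ⇒ phi₁/phi₂ = e^{β(z₂−z₁)} ⇒ β = ln(phi₁/phi₂)/(z₂−z₁)
β = ln(0.213/0.124) / (3.7 − 2.2) = ln(1.718) / 1.5 = 0.5410 / 1.5 = 0.3607 km⁻¹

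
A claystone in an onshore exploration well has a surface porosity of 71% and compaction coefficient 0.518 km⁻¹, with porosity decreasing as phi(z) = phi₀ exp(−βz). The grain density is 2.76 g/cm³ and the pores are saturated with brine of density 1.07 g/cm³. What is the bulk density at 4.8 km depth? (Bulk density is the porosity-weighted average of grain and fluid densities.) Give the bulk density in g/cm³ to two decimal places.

Porosity at depth: phi = 0.71·exp(−0.518×4.8) = 0.71×0.0832 = 0.0591
Bulk density: ρ_b = (1−phi)ρ_g + phi·ρ_f = 0.9409×2.76 + 0.0591×1.07
       = 2.597 + 0.063 = 2.660 g/cm³

2.66 g/cm³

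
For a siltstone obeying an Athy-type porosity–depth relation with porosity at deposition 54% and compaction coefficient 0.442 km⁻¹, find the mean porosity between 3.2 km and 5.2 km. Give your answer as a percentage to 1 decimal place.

8.7%

⟨n⟩ = (1/(Z₂−Z₁)) ∫ n₀ e^(−kZ) dZ = n₀·(e^(−k·Z₁) − e^(−k·Z₂)) / (k·(Z₂−Z₁))
e^(−0.442×3.2) = 0.2431; e^(−0.442×5.2) = 0.1004
⟨n⟩ = 0.54 × (0.2431 − 0.1004) / (0.442 × 2) = 0.54 × 0.1614 = 0.0871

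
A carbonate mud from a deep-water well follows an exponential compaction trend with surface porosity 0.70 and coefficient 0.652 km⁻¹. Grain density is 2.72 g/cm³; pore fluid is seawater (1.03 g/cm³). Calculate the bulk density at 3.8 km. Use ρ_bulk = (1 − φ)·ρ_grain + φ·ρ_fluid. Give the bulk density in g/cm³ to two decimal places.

2.62 g/cm³

Porosity at depth: phi = 0.7·exp(−0.652×3.8) = 0.7×0.0839 = 0.0588
Bulk density: ρ_b = (1−phi)ρ_g + phi·ρ_f = 0.9412×2.72 + 0.0588×1.03
       = 2.560 + 0.061 = 2.621 g/cm³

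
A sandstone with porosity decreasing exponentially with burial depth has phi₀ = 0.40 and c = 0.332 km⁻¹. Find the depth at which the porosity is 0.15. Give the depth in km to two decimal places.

2.95 km

Invert Athy's law: Z = ln(phi₀/phi) / c
Z = ln(0.4/0.15) / 0.332 = ln(2.667) / 0.332 = 0.9808 / 0.332 = 2.954 km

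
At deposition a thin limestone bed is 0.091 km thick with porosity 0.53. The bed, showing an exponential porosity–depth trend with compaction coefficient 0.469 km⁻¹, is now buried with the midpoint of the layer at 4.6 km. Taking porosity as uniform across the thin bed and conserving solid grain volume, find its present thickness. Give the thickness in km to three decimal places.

Porosity at 4.6 km: φ = 0.53·exp(−0.469×4.6) = 0.0613
Solid-volume conservation: h(1−φ) = h₀(1−φ₀) ⇒ h = h₀·(1−φ₀)/(1−φ)
h = 0.091 × (1 − 0.53)/(1 − 0.0613) = 0.091 × 0.5007 = 0.0456 km

0.046 km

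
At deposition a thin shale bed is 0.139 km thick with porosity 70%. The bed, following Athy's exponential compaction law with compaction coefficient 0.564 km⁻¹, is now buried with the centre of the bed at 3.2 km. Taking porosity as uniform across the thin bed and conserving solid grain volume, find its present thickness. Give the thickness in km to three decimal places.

0.047 km

Porosity at 3.2 km: n = 0.7·exp(−0.564×3.2) = 0.1152
Solid-volume conservation: h(1−n) = h₀(1−n₀) ⇒ h = h₀·(1−n₀)/(1−n)
h = 0.139 × (1 − 0.7)/(1 − 0.1152) = 0.139 × 0.3390 = 0.0471 km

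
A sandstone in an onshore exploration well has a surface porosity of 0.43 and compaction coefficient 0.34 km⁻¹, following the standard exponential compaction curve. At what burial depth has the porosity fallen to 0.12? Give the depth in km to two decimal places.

3.75 km

Invert Athy's law: d = ln(n₀/n) / β
d = ln(0.43/0.12) / 0.34 = ln(3.583) / 0.34 = 1.2763 / 0.34 = 3.754 km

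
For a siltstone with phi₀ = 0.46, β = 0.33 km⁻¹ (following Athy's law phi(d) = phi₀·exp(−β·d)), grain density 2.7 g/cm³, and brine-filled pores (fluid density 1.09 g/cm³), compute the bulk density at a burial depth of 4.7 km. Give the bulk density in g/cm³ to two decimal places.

Porosity at depth: phi = 0.46·exp(−0.33×4.7) = 0.46×0.2120 = 0.0975
Bulk density: ρ_b = (1−phi)ρ_g + phi·ρ_f = 0.9025×2.7 + 0.0975×1.09
       = 2.437 + 0.106 = 2.543 g/cm³

2.54 g/cm³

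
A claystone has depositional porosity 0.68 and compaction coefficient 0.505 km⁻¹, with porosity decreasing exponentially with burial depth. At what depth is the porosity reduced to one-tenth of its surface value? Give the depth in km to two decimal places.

4.56 km

φ/φ₀ = 1/10 ⇒ exp(−β·Z) = 1/10 ⇒ Z = ln(10) / β
Z = 2.3026 / 0.505 = 4.560 km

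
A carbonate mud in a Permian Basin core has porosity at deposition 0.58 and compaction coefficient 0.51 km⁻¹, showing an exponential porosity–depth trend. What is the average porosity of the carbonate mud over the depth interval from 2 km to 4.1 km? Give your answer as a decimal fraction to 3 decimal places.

0.128

⟨phi⟩ = (1/(d₂−d₁)) ∫ phi₀ e^(−cd) dd = phi₀·(e^(−c·d₁) − e^(−c·d₂)) / (c·(d₂−d₁))
e^(−0.51×2) = 0.3606; e^(−0.51×4.1) = 0.1236
⟨phi⟩ = 0.58 × (0.3606 − 0.1236) / (0.51 × 2.1) = 0.58 × 0.2213 = 0.1284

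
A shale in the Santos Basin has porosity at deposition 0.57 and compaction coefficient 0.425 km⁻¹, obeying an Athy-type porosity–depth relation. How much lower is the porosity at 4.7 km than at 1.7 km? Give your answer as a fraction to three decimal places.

n(1.7) = 0.57·e^(−0.425×1.7) = 0.2768
n(4.7) = 0.57·e^(−0.425×4.7) = 0.0773
Δn = 0.2768 − 0.0773 = 0.1994

0.199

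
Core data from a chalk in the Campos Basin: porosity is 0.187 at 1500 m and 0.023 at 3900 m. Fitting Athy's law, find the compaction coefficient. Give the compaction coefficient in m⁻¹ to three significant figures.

Working in km (1 km = 1000 m; β in km⁻¹ = β in m⁻¹ × 1000):
Athy: φ(d) = φ₀ e^(−βd) ⇒ φ₁/φ₂ = e^{β(d₂−d₁)} ⇒ β = ln(φ₁/φ₂)/(d₂−d₁)
β = ln(0.187/0.023) / (3.9 − 1.5) = ln(8.13) / 2.4 = 2.0956 / 2.4 = 0.8732 km⁻¹

0.000873 m⁻¹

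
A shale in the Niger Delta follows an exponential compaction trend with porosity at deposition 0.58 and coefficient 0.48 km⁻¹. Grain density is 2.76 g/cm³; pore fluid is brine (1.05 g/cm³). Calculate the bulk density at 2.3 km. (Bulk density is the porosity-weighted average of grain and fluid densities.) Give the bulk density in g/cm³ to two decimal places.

Porosity at depth: phi = 0.58·exp(−0.48×2.3) = 0.58×0.3315 = 0.1923
Bulk density: ρ_b = (1−phi)ρ_g + phi·ρ_f = 0.8077×2.76 + 0.1923×1.05
       = 2.229 + 0.202 = 2.431 g/cm³

2.43 g/cm³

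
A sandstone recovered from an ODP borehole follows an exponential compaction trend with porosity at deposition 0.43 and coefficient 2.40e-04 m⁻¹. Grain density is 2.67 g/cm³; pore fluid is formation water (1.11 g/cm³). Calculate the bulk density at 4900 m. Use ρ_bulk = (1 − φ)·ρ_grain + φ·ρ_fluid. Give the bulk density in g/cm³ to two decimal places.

Working in km (1 km = 1000 m; c in km⁻¹ = c in m⁻¹ × 1000):
Porosity at depth: φ = 0.43·exp(−0.24×4.9) = 0.43×0.3085 = 0.1327
Bulk density: ρ_b = (1−φ)ρ_g + φ·ρ_f = 0.8673×2.67 + 0.1327×1.11
       = 2.316 + 0.147 = 2.463 g/cm³

2.46 g/cm³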